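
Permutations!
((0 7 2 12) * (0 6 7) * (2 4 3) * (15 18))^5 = (2 3 4 7 6 12)(15 18)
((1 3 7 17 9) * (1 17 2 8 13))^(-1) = (1 13 8 2 7 3)(9 17)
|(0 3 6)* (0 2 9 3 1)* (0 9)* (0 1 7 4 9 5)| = |(0 7 4 9 3 6 2 1 5)| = 9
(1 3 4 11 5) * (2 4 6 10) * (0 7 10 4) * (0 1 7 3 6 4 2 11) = (0 3 4)(1 6 2)(5 7 10 11) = [3, 6, 1, 4, 0, 7, 2, 10, 8, 9, 11, 5]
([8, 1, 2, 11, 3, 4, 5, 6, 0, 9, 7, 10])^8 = [0, 1, 2, 11, 3, 4, 5, 6, 8, 9, 7, 10]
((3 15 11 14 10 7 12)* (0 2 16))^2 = ((0 2 16)(3 15 11 14 10 7 12))^2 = (0 16 2)(3 11 10 12 15 14 7)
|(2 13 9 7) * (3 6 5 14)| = 4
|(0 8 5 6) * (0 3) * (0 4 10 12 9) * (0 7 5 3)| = 10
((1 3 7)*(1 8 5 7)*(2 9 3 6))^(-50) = ((1 6 2 9 3)(5 7 8))^(-50) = (9)(5 7 8)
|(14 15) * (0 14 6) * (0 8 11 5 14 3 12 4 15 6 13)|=|(0 3 12 4 15 13)(5 14 6 8 11)|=30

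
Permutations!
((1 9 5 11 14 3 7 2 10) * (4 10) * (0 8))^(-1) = (0 8)(1 10 4 2 7 3 14 11 5 9)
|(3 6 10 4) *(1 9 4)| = 6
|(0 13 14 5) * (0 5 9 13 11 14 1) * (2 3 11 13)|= 15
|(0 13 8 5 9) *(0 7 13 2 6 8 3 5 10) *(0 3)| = |(0 2 6 8 10 3 5 9 7 13)| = 10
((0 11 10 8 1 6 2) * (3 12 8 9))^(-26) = (0 3 6 10 8)(1 11 12 2 9)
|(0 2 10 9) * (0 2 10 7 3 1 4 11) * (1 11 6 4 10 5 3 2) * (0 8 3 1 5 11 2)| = |(0 11 8 3 2 7)(1 10 9 5)(4 6)| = 12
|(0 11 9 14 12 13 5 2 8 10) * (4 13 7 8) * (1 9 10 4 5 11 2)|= |(0 2 5 1 9 14 12 7 8 4 13 11 10)|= 13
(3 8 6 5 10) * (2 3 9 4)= (2 3 8 6 5 10 9 4)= [0, 1, 3, 8, 2, 10, 5, 7, 6, 4, 9]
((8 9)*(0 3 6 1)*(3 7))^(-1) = (0 1 6 3 7)(8 9)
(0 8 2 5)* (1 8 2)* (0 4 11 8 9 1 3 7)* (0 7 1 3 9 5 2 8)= [8, 5, 2, 1, 11, 4, 6, 7, 9, 3, 10, 0]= (0 8 9 3 1 5 4 11)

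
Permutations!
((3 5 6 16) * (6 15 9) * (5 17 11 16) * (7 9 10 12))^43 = (3 16 11 17)(5 15 10 12 7 9 6)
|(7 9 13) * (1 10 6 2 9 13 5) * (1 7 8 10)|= 8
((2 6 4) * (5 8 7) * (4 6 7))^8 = ((2 7 5 8 4))^8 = (2 8 7 4 5)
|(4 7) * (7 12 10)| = |(4 12 10 7)| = 4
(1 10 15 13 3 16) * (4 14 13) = (1 10 15 4 14 13 3 16) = [0, 10, 2, 16, 14, 5, 6, 7, 8, 9, 15, 11, 12, 3, 13, 4, 1]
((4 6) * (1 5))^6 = ((1 5)(4 6))^6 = (6)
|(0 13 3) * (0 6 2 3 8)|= 3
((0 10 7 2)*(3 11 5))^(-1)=(0 2 7 10)(3 5 11)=((0 10 7 2)(3 11 5))^(-1)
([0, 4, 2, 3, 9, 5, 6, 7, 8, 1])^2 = (1 9 4)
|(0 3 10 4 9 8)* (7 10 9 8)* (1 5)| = |(0 3 9 7 10 4 8)(1 5)| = 14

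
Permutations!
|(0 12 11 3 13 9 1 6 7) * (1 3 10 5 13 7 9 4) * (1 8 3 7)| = 13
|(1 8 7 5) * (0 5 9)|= |(0 5 1 8 7 9)|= 6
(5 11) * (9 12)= (5 11)(9 12)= [0, 1, 2, 3, 4, 11, 6, 7, 8, 12, 10, 5, 9]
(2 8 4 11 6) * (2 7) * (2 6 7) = (2 8 4 11 7 6) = [0, 1, 8, 3, 11, 5, 2, 6, 4, 9, 10, 7]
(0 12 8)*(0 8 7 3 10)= (0 12 7 3 10)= [12, 1, 2, 10, 4, 5, 6, 3, 8, 9, 0, 11, 7]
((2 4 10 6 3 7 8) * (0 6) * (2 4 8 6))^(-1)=((0 2 8 4 10)(3 7 6))^(-1)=(0 10 4 8 2)(3 6 7)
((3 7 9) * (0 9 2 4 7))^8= (0 3 9)(2 7 4)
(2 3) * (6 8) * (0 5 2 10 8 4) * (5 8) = (0 8 6 4)(2 3 10 5) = [8, 1, 3, 10, 0, 2, 4, 7, 6, 9, 5]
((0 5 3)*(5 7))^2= ((0 7 5 3))^2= (0 5)(3 7)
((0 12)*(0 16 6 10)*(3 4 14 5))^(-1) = (0 10 6 16 12)(3 5 14 4)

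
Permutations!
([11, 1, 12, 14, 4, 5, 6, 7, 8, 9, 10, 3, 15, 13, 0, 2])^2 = [3, 1, 15, 0, 4, 5, 6, 7, 8, 9, 10, 14, 2, 13, 11, 12]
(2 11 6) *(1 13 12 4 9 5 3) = (1 13 12 4 9 5 3)(2 11 6) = [0, 13, 11, 1, 9, 3, 2, 7, 8, 5, 10, 6, 4, 12]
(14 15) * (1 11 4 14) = (1 11 4 14 15) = [0, 11, 2, 3, 14, 5, 6, 7, 8, 9, 10, 4, 12, 13, 15, 1]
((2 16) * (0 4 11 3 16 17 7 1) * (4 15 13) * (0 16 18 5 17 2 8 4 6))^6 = (0 13)(1 18 8 17 11)(3 16 5 4 7)(6 15)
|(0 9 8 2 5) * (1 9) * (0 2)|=4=|(0 1 9 8)(2 5)|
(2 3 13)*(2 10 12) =[0, 1, 3, 13, 4, 5, 6, 7, 8, 9, 12, 11, 2, 10] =(2 3 13 10 12)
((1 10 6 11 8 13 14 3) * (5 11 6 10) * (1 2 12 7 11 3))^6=(1 11 3 13 12)(2 14 7 5 8)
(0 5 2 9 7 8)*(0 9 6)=(0 5 2 6)(7 8 9)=[5, 1, 6, 3, 4, 2, 0, 8, 9, 7]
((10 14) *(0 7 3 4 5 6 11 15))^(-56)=((0 7 3 4 5 6 11 15)(10 14))^(-56)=(15)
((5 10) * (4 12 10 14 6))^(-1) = (4 6 14 5 10 12)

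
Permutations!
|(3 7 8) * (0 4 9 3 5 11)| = |(0 4 9 3 7 8 5 11)| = 8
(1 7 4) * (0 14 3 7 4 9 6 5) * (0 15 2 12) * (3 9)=[14, 4, 12, 7, 1, 15, 5, 3, 8, 6, 10, 11, 0, 13, 9, 2]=(0 14 9 6 5 15 2 12)(1 4)(3 7)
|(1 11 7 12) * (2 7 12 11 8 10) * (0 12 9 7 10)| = |(0 12 1 8)(2 10)(7 11 9)| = 12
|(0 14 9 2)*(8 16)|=4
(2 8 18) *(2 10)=[0, 1, 8, 3, 4, 5, 6, 7, 18, 9, 2, 11, 12, 13, 14, 15, 16, 17, 10]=(2 8 18 10)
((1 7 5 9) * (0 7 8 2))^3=((0 7 5 9 1 8 2))^3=(0 9 2 5 8 7 1)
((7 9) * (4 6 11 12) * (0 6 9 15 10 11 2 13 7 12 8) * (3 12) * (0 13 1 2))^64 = ((0 6)(1 2)(3 12 4 9)(7 15 10 11 8 13))^64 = (7 8 10)(11 15 13)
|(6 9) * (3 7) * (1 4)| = |(1 4)(3 7)(6 9)| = 2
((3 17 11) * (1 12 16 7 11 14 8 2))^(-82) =(1 8 17 11 16)(2 14 3 7 12)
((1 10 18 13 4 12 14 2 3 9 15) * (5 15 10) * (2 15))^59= (1 15 14 12 4 13 18 10 9 3 2 5)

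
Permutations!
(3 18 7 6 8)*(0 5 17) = (0 5 17)(3 18 7 6 8) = [5, 1, 2, 18, 4, 17, 8, 6, 3, 9, 10, 11, 12, 13, 14, 15, 16, 0, 7]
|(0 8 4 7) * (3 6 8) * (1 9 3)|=8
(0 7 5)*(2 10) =(0 7 5)(2 10) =[7, 1, 10, 3, 4, 0, 6, 5, 8, 9, 2]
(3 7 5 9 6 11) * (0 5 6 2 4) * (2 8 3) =(0 5 9 8 3 7 6 11 2 4) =[5, 1, 4, 7, 0, 9, 11, 6, 3, 8, 10, 2]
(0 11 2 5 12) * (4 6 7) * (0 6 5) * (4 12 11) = (0 4 5 11 2)(6 7 12) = [4, 1, 0, 3, 5, 11, 7, 12, 8, 9, 10, 2, 6]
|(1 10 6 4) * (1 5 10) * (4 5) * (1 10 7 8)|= |(1 10 6 5 7 8)|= 6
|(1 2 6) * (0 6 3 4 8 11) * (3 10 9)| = 10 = |(0 6 1 2 10 9 3 4 8 11)|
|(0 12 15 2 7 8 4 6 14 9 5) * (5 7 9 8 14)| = |(0 12 15 2 9 7 14 8 4 6 5)| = 11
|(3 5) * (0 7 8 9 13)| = 10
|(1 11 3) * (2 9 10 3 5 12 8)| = 9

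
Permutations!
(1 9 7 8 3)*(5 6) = (1 9 7 8 3)(5 6) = [0, 9, 2, 1, 4, 6, 5, 8, 3, 7]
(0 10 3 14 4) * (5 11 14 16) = [10, 1, 2, 16, 0, 11, 6, 7, 8, 9, 3, 14, 12, 13, 4, 15, 5] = (0 10 3 16 5 11 14 4)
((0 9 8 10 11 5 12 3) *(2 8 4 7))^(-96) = ((0 9 4 7 2 8 10 11 5 12 3))^(-96) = (0 7 10 12 9 2 11 3 4 8 5)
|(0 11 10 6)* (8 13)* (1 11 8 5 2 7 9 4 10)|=|(0 8 13 5 2 7 9 4 10 6)(1 11)|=10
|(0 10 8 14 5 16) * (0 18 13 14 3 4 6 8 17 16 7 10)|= |(3 4 6 8)(5 7 10 17 16 18 13 14)|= 8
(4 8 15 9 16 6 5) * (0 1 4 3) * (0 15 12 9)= (0 1 4 8 12 9 16 6 5 3 15)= [1, 4, 2, 15, 8, 3, 5, 7, 12, 16, 10, 11, 9, 13, 14, 0, 6]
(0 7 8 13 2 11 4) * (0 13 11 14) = (0 7 8 11 4 13 2 14) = [7, 1, 14, 3, 13, 5, 6, 8, 11, 9, 10, 4, 12, 2, 0]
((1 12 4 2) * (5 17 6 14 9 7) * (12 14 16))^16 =((1 14 9 7 5 17 6 16 12 4 2))^16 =(1 17 2 5 4 7 12 9 16 14 6)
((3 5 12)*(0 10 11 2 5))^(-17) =(0 5 10 12 11 3 2)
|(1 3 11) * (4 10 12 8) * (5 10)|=15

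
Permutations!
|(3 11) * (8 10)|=|(3 11)(8 10)|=2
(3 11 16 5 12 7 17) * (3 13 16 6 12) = (3 11 6 12 7 17 13 16 5) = [0, 1, 2, 11, 4, 3, 12, 17, 8, 9, 10, 6, 7, 16, 14, 15, 5, 13]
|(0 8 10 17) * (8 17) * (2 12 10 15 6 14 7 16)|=|(0 17)(2 12 10 8 15 6 14 7 16)|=18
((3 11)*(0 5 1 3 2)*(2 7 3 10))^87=(11)(0 1 2 5 10)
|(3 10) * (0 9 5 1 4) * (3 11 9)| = 8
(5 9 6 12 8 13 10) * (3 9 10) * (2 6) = (2 6 12 8 13 3 9)(5 10) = [0, 1, 6, 9, 4, 10, 12, 7, 13, 2, 5, 11, 8, 3]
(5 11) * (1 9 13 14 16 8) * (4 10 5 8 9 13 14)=[0, 13, 2, 3, 10, 11, 6, 7, 1, 14, 5, 8, 12, 4, 16, 15, 9]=(1 13 4 10 5 11 8)(9 14 16)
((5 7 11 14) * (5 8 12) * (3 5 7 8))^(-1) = (3 14 11 7 12 8 5)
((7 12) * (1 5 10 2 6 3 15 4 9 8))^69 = ((1 5 10 2 6 3 15 4 9 8)(7 12))^69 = (1 8 9 4 15 3 6 2 10 5)(7 12)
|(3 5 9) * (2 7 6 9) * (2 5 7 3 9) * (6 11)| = |(2 3 7 11 6)| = 5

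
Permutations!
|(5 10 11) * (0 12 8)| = |(0 12 8)(5 10 11)| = 3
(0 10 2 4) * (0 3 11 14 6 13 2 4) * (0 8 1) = (0 10 4 3 11 14 6 13 2 8 1) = [10, 0, 8, 11, 3, 5, 13, 7, 1, 9, 4, 14, 12, 2, 6]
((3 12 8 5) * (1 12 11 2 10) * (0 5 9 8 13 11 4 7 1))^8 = (0 11 1 3 10 13 7 5 2 12 4)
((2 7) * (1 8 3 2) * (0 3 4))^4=((0 3 2 7 1 8 4))^4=(0 1 3 8 2 4 7)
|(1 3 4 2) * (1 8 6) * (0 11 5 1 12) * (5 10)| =|(0 11 10 5 1 3 4 2 8 6 12)| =11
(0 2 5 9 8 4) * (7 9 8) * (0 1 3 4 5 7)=(0 2 7 9)(1 3 4)(5 8)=[2, 3, 7, 4, 1, 8, 6, 9, 5, 0]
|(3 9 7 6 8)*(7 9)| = 4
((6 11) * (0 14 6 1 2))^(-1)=(0 2 1 11 6 14)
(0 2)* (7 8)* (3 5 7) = (0 2)(3 5 7 8) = [2, 1, 0, 5, 4, 7, 6, 8, 3]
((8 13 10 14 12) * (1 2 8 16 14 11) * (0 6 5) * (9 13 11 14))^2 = (0 5 6)(1 8)(2 11)(9 10 12)(13 14 16)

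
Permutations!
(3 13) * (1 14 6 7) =(1 14 6 7)(3 13) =[0, 14, 2, 13, 4, 5, 7, 1, 8, 9, 10, 11, 12, 3, 6]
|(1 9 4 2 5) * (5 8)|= |(1 9 4 2 8 5)|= 6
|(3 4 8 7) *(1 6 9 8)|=|(1 6 9 8 7 3 4)|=7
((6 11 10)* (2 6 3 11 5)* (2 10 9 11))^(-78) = ((2 6 5 10 3)(9 11))^(-78) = (11)(2 5 3 6 10)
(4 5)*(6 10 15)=(4 5)(6 10 15)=[0, 1, 2, 3, 5, 4, 10, 7, 8, 9, 15, 11, 12, 13, 14, 6]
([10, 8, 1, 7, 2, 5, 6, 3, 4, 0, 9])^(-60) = [0, 1, 2, 3, 4, 5, 6, 7, 8, 9, 10]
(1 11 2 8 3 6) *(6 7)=(1 11 2 8 3 7 6)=[0, 11, 8, 7, 4, 5, 1, 6, 3, 9, 10, 2]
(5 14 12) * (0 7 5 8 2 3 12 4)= (0 7 5 14 4)(2 3 12 8)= [7, 1, 3, 12, 0, 14, 6, 5, 2, 9, 10, 11, 8, 13, 4]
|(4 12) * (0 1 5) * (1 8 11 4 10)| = |(0 8 11 4 12 10 1 5)| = 8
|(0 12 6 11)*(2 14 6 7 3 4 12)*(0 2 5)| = 4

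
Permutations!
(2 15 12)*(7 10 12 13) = (2 15 13 7 10 12) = [0, 1, 15, 3, 4, 5, 6, 10, 8, 9, 12, 11, 2, 7, 14, 13]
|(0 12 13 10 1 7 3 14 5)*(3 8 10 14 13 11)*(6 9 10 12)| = 13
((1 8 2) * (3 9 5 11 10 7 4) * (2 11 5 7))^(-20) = ((1 8 11 10 2)(3 9 7 4))^(-20) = (11)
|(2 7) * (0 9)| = 2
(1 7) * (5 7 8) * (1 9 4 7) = (1 8 5)(4 7 9) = [0, 8, 2, 3, 7, 1, 6, 9, 5, 4]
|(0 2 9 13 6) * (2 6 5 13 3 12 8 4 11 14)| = 8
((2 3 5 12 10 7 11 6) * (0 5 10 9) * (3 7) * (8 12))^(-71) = ((0 5 8 12 9)(2 7 11 6)(3 10))^(-71) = (0 9 12 8 5)(2 7 11 6)(3 10)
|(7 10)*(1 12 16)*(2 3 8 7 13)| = |(1 12 16)(2 3 8 7 10 13)| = 6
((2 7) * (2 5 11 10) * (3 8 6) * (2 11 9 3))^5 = (2 8 9 7 6 3 5)(10 11)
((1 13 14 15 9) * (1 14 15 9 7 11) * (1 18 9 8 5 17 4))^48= (18)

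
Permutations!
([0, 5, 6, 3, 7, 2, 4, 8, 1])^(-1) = (1 8 7 4 6 2 5)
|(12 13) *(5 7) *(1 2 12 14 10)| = 6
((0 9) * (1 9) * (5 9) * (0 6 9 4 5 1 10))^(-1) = ((0 10)(4 5)(6 9))^(-1) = (0 10)(4 5)(6 9)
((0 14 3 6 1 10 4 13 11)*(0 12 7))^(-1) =(0 7 12 11 13 4 10 1 6 3 14)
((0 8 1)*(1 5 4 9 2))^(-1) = ((0 8 5 4 9 2 1))^(-1) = (0 1 2 9 4 5 8)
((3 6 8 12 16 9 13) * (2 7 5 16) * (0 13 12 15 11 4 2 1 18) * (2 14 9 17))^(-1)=(0 18 1 12 9 14 4 11 15 8 6 3 13)(2 17 16 5 7)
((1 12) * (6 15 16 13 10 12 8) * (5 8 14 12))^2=((1 14 12)(5 8 6 15 16 13 10))^2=(1 12 14)(5 6 16 10 8 15 13)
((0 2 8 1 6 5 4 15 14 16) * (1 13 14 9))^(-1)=(0 16 14 13 8 2)(1 9 15 4 5 6)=((0 2 8 13 14 16)(1 6 5 4 15 9))^(-1)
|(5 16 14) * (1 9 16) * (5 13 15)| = 7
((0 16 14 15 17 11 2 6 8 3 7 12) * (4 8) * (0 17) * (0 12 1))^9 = (0 4 12 1 6 15 7 2 14 3 11 16 8 17)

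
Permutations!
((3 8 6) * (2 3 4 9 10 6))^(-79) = (2 8 3)(4 9 10 6)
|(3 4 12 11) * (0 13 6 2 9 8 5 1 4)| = |(0 13 6 2 9 8 5 1 4 12 11 3)| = 12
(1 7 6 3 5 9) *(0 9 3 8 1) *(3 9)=(0 3 5 9)(1 7 6 8)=[3, 7, 2, 5, 4, 9, 8, 6, 1, 0]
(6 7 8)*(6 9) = (6 7 8 9) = [0, 1, 2, 3, 4, 5, 7, 8, 9, 6]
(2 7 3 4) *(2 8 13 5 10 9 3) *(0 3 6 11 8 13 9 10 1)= [3, 0, 7, 4, 13, 1, 11, 2, 9, 6, 10, 8, 12, 5]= (0 3 4 13 5 1)(2 7)(6 11 8 9)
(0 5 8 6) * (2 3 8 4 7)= (0 5 4 7 2 3 8 6)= [5, 1, 3, 8, 7, 4, 0, 2, 6]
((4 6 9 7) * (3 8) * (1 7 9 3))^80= ((9)(1 7 4 6 3 8))^80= (9)(1 4 3)(6 8 7)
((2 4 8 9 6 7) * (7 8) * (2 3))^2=(2 7)(3 4)(6 9 8)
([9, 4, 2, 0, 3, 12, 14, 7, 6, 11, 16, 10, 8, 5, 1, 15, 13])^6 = [5, 10, 2, 13, 16, 4, 9, 7, 0, 12, 6, 8, 3, 1, 11, 15, 14]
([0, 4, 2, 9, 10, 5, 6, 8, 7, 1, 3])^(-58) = (1 10 9 4 3)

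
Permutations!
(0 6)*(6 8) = (0 8 6) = [8, 1, 2, 3, 4, 5, 0, 7, 6]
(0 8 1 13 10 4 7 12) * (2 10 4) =(0 8 1 13 4 7 12)(2 10) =[8, 13, 10, 3, 7, 5, 6, 12, 1, 9, 2, 11, 0, 4]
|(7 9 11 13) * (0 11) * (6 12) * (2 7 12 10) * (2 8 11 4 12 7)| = 10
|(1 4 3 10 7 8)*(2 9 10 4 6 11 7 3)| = 5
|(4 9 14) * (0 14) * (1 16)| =4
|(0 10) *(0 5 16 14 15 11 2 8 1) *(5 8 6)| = 28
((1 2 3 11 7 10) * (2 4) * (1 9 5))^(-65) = (1 9 7 3 4 5 10 11 2)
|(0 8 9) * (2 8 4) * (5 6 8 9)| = 12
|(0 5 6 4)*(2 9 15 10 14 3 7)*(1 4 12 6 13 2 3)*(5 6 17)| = 26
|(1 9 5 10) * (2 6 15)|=12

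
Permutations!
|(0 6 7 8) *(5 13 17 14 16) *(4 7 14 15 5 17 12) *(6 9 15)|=|(0 9 15 5 13 12 4 7 8)(6 14 16 17)|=36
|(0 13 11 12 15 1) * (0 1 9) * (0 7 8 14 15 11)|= 10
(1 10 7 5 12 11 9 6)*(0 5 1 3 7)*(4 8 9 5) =(0 4 8 9 6 3 7 1 10)(5 12 11) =[4, 10, 2, 7, 8, 12, 3, 1, 9, 6, 0, 5, 11]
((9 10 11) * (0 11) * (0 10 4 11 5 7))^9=(11)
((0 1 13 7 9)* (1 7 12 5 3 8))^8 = ((0 7 9)(1 13 12 5 3 8))^8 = (0 9 7)(1 12 3)(5 8 13)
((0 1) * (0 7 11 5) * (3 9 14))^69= (14)(0 5 11 7 1)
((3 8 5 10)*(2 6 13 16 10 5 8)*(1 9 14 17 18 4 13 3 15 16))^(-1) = ((1 9 14 17 18 4 13)(2 6 3)(10 15 16))^(-1) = (1 13 4 18 17 14 9)(2 3 6)(10 16 15)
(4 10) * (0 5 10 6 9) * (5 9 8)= [9, 1, 2, 3, 6, 10, 8, 7, 5, 0, 4]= (0 9)(4 6 8 5 10)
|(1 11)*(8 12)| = |(1 11)(8 12)| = 2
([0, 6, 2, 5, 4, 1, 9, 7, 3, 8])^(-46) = (1 9 3)(5 6 8)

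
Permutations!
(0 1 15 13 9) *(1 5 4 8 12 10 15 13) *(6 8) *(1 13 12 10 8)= (0 5 4 6 1 12 8 10 15 13 9)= [5, 12, 2, 3, 6, 4, 1, 7, 10, 0, 15, 11, 8, 9, 14, 13]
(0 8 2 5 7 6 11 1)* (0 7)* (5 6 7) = (0 8 2 6 11 1 5) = [8, 5, 6, 3, 4, 0, 11, 7, 2, 9, 10, 1]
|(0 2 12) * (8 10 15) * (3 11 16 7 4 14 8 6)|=30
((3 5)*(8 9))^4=(9)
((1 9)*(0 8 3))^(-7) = (0 3 8)(1 9)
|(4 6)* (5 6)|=|(4 5 6)|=3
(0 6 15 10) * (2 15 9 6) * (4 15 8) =(0 2 8 4 15 10)(6 9) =[2, 1, 8, 3, 15, 5, 9, 7, 4, 6, 0, 11, 12, 13, 14, 10]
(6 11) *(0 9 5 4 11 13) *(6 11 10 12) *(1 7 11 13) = (0 9 5 4 10 12 6 1 7 11 13) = [9, 7, 2, 3, 10, 4, 1, 11, 8, 5, 12, 13, 6, 0]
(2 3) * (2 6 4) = (2 3 6 4) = [0, 1, 3, 6, 2, 5, 4]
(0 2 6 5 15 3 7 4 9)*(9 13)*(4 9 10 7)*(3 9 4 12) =(0 2 6 5 15 9)(3 12)(4 13 10 7) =[2, 1, 6, 12, 13, 15, 5, 4, 8, 0, 7, 11, 3, 10, 14, 9]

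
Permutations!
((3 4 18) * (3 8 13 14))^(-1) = ((3 4 18 8 13 14))^(-1) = (3 14 13 8 18 4)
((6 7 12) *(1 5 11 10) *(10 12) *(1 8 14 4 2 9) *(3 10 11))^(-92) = (1 2 14 10 5 9 4 8 3)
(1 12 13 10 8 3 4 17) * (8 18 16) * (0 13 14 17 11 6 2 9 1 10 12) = (0 13 12 14 17 10 18 16 8 3 4 11 6 2 9 1) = [13, 0, 9, 4, 11, 5, 2, 7, 3, 1, 18, 6, 14, 12, 17, 15, 8, 10, 16]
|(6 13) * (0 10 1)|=|(0 10 1)(6 13)|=6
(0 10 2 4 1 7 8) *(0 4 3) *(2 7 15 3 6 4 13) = (0 10 7 8 13 2 6 4 1 15 3) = [10, 15, 6, 0, 1, 5, 4, 8, 13, 9, 7, 11, 12, 2, 14, 3]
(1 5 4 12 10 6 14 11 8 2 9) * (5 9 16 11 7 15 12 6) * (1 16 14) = (1 9 16 11 8 2 14 7 15 12 10 5 4 6) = [0, 9, 14, 3, 6, 4, 1, 15, 2, 16, 5, 8, 10, 13, 7, 12, 11]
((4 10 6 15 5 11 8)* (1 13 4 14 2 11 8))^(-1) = ((1 13 4 10 6 15 5 8 14 2 11))^(-1) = (1 11 2 14 8 5 15 6 10 4 13)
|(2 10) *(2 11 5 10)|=3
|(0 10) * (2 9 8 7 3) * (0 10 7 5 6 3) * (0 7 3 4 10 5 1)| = 12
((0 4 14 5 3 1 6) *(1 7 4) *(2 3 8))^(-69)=(2 3 7 4 14 5 8)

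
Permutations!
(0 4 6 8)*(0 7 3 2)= (0 4 6 8 7 3 2)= [4, 1, 0, 2, 6, 5, 8, 3, 7]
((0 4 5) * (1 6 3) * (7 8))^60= (8)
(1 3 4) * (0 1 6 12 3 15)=(0 1 15)(3 4 6 12)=[1, 15, 2, 4, 6, 5, 12, 7, 8, 9, 10, 11, 3, 13, 14, 0]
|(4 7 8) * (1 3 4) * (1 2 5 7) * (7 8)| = 3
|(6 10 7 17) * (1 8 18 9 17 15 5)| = |(1 8 18 9 17 6 10 7 15 5)| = 10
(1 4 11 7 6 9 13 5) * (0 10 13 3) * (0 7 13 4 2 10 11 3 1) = (0 11 13 5)(1 2 10 4 3 7 6 9) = [11, 2, 10, 7, 3, 0, 9, 6, 8, 1, 4, 13, 12, 5]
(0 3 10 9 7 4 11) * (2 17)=[3, 1, 17, 10, 11, 5, 6, 4, 8, 7, 9, 0, 12, 13, 14, 15, 16, 2]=(0 3 10 9 7 4 11)(2 17)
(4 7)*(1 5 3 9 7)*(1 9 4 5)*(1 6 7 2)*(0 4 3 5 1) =(0 4 9 2)(1 6 7) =[4, 6, 0, 3, 9, 5, 7, 1, 8, 2]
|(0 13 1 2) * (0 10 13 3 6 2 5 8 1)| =|(0 3 6 2 10 13)(1 5 8)| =6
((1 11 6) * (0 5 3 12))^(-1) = (0 12 3 5)(1 6 11)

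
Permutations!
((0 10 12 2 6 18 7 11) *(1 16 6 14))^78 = ((0 10 12 2 14 1 16 6 18 7 11))^78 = (0 10 12 2 14 1 16 6 18 7 11)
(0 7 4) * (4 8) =(0 7 8 4) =[7, 1, 2, 3, 0, 5, 6, 8, 4]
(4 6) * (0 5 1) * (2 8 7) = (0 5 1)(2 8 7)(4 6) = [5, 0, 8, 3, 6, 1, 4, 2, 7]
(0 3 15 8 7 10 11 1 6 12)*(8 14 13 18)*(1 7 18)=(0 3 15 14 13 1 6 12)(7 10 11)(8 18)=[3, 6, 2, 15, 4, 5, 12, 10, 18, 9, 11, 7, 0, 1, 13, 14, 16, 17, 8]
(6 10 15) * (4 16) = (4 16)(6 10 15) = [0, 1, 2, 3, 16, 5, 10, 7, 8, 9, 15, 11, 12, 13, 14, 6, 4]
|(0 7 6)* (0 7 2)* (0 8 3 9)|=10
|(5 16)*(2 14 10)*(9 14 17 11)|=|(2 17 11 9 14 10)(5 16)|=6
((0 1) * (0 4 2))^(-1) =(0 2 4 1)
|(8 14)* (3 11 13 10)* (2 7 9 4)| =|(2 7 9 4)(3 11 13 10)(8 14)| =4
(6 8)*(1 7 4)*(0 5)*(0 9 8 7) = (0 5 9 8 6 7 4 1) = [5, 0, 2, 3, 1, 9, 7, 4, 6, 8]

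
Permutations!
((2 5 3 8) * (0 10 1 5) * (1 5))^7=((0 10 5 3 8 2))^7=(0 10 5 3 8 2)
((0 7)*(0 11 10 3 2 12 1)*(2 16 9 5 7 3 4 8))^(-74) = ((0 3 16 9 5 7 11 10 4 8 2 12 1))^(-74) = (0 5 4 1 9 10 12 16 11 2 3 7 8)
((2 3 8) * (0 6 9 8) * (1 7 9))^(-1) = ((0 6 1 7 9 8 2 3))^(-1) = (0 3 2 8 9 7 1 6)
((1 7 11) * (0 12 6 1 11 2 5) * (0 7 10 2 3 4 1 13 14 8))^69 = ((0 12 6 13 14 8)(1 10 2 5 7 3 4))^69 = (0 13)(1 4 3 7 5 2 10)(6 8)(12 14)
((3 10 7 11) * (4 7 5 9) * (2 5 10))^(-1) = (2 3 11 7 4 9 5)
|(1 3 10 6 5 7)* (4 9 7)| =|(1 3 10 6 5 4 9 7)| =8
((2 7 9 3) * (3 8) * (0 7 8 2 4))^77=(9)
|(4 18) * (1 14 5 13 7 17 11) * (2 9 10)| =|(1 14 5 13 7 17 11)(2 9 10)(4 18)| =42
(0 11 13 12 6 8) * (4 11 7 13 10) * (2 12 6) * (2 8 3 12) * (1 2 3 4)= (0 7 13 6 4 11 10 1 2 3 12 8)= [7, 2, 3, 12, 11, 5, 4, 13, 0, 9, 1, 10, 8, 6]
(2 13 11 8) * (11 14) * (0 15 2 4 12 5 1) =(0 15 2 13 14 11 8 4 12 5 1) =[15, 0, 13, 3, 12, 1, 6, 7, 4, 9, 10, 8, 5, 14, 11, 2]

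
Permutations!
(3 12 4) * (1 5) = [0, 5, 2, 12, 3, 1, 6, 7, 8, 9, 10, 11, 4] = (1 5)(3 12 4)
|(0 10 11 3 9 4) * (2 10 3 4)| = |(0 3 9 2 10 11 4)| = 7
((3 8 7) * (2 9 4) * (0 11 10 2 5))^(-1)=(0 5 4 9 2 10 11)(3 7 8)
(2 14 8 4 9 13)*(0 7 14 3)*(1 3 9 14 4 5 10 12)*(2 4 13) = (0 7 13 4 14 8 5 10 12 1 3)(2 9) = [7, 3, 9, 0, 14, 10, 6, 13, 5, 2, 12, 11, 1, 4, 8]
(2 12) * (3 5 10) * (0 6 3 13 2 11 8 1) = (0 6 3 5 10 13 2 12 11 8 1) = [6, 0, 12, 5, 4, 10, 3, 7, 1, 9, 13, 8, 11, 2]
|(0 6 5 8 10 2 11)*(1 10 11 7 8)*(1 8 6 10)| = |(0 10 2 7 6 5 8 11)| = 8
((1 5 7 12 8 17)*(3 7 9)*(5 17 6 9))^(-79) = ((1 17)(3 7 12 8 6 9))^(-79) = (1 17)(3 9 6 8 12 7)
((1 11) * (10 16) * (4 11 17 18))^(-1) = ((1 17 18 4 11)(10 16))^(-1) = (1 11 4 18 17)(10 16)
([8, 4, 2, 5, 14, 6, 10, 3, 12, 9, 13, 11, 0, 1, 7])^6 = [0, 6, 2, 4, 10, 14, 7, 1, 8, 9, 3, 11, 12, 5, 13]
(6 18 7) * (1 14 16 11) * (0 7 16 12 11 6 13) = (0 7 13)(1 14 12 11)(6 18 16) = [7, 14, 2, 3, 4, 5, 18, 13, 8, 9, 10, 1, 11, 0, 12, 15, 6, 17, 16]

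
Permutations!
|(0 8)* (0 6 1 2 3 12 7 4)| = 9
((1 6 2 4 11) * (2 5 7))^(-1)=(1 11 4 2 7 5 6)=((1 6 5 7 2 4 11))^(-1)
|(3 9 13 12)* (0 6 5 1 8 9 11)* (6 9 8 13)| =9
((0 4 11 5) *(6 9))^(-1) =(0 5 11 4)(6 9)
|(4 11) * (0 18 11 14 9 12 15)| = |(0 18 11 4 14 9 12 15)| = 8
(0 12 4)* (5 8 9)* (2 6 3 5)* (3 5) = [12, 1, 6, 3, 0, 8, 5, 7, 9, 2, 10, 11, 4] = (0 12 4)(2 6 5 8 9)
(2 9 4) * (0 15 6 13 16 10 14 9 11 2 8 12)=(0 15 6 13 16 10 14 9 4 8 12)(2 11)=[15, 1, 11, 3, 8, 5, 13, 7, 12, 4, 14, 2, 0, 16, 9, 6, 10]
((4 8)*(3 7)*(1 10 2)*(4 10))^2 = ((1 4 8 10 2)(3 7))^2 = (1 8 2 4 10)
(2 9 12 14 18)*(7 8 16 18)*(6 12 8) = (2 9 8 16 18)(6 12 14 7) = [0, 1, 9, 3, 4, 5, 12, 6, 16, 8, 10, 11, 14, 13, 7, 15, 18, 17, 2]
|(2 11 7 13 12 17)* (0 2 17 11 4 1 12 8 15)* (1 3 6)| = |(17)(0 2 4 3 6 1 12 11 7 13 8 15)| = 12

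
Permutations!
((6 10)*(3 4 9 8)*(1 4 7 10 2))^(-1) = (1 2 6 10 7 3 8 9 4)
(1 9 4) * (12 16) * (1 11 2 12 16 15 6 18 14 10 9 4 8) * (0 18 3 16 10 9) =(0 18 14 9 8 1 4 11 2 12 15 6 3 16 10) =[18, 4, 12, 16, 11, 5, 3, 7, 1, 8, 0, 2, 15, 13, 9, 6, 10, 17, 14]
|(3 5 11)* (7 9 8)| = |(3 5 11)(7 9 8)| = 3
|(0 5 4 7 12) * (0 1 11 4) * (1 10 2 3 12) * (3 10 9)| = 12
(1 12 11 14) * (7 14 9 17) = (1 12 11 9 17 7 14) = [0, 12, 2, 3, 4, 5, 6, 14, 8, 17, 10, 9, 11, 13, 1, 15, 16, 7]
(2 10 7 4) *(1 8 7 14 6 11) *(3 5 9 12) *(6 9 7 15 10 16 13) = (1 8 15 10 14 9 12 3 5 7 4 2 16 13 6 11) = [0, 8, 16, 5, 2, 7, 11, 4, 15, 12, 14, 1, 3, 6, 9, 10, 13]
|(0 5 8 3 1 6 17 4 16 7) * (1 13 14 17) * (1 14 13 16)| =30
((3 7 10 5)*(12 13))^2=((3 7 10 5)(12 13))^2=(13)(3 10)(5 7)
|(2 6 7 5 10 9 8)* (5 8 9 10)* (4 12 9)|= 12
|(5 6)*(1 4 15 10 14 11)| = 6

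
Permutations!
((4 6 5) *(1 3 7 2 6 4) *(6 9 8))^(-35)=(1 8 7 5 9 3 6 2)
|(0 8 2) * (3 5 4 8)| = 6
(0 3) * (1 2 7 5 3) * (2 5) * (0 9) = [1, 5, 7, 9, 4, 3, 6, 2, 8, 0] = (0 1 5 3 9)(2 7)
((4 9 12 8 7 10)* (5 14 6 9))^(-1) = (4 10 7 8 12 9 6 14 5) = ((4 5 14 6 9 12 8 7 10))^(-1)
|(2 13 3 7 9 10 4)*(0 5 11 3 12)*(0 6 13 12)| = 12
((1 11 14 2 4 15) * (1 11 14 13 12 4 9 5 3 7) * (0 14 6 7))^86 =(0 2 5)(1 7 6)(3 14 9)(4 15 11 13 12)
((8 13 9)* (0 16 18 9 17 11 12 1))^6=((0 16 18 9 8 13 17 11 12 1))^6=(0 17 18 12 8)(1 13 16 11 9)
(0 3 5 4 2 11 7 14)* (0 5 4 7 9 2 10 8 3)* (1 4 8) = (1 4 10)(2 11 9)(3 8)(5 7 14) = [0, 4, 11, 8, 10, 7, 6, 14, 3, 2, 1, 9, 12, 13, 5]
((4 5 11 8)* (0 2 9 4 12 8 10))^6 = (12)(0 10 11 5 4 9 2)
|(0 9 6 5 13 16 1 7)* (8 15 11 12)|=8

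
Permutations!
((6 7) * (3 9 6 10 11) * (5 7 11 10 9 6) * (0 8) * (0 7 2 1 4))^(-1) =(0 4 1 2 5 9 7 8)(3 11 6)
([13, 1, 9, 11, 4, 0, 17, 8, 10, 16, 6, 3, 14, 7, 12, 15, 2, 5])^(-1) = (0 5 17 6 10 8 7 13)(2 16 9)(3 11)(12 14)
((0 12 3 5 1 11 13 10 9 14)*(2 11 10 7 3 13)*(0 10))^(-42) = (14)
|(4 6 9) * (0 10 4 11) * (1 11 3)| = |(0 10 4 6 9 3 1 11)| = 8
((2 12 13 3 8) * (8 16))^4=(2 16 13)(3 12 8)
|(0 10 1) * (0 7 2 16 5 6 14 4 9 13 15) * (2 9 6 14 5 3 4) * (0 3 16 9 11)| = |(16)(0 10 1 7 11)(2 9 13 15 3 4 6 5 14)| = 45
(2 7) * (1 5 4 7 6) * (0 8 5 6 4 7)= [8, 6, 4, 3, 0, 7, 1, 2, 5]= (0 8 5 7 2 4)(1 6)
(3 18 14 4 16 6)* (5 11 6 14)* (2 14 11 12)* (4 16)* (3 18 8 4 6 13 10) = (2 14 16 11 13 10 3 8 4 6 18 5 12) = [0, 1, 14, 8, 6, 12, 18, 7, 4, 9, 3, 13, 2, 10, 16, 15, 11, 17, 5]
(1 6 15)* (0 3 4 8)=(0 3 4 8)(1 6 15)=[3, 6, 2, 4, 8, 5, 15, 7, 0, 9, 10, 11, 12, 13, 14, 1]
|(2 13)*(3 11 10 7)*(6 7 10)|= 4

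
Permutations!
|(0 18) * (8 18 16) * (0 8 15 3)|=|(0 16 15 3)(8 18)|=4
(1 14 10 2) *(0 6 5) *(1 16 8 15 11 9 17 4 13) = (0 6 5)(1 14 10 2 16 8 15 11 9 17 4 13) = [6, 14, 16, 3, 13, 0, 5, 7, 15, 17, 2, 9, 12, 1, 10, 11, 8, 4]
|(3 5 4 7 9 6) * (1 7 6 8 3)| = 8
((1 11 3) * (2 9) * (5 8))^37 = (1 11 3)(2 9)(5 8)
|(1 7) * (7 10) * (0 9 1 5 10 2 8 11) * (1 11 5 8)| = 12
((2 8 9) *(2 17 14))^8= (2 17 8 14 9)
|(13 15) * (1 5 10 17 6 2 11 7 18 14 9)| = |(1 5 10 17 6 2 11 7 18 14 9)(13 15)| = 22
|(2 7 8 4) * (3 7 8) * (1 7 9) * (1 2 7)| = 6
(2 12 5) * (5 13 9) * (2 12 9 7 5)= (2 9)(5 12 13 7)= [0, 1, 9, 3, 4, 12, 6, 5, 8, 2, 10, 11, 13, 7]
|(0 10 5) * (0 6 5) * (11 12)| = 2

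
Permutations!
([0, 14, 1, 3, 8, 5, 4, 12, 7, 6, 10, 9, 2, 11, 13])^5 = [0, 6, 9, 3, 1, 5, 2, 13, 14, 12, 10, 7, 11, 8, 4]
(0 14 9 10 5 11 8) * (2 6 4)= (0 14 9 10 5 11 8)(2 6 4)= [14, 1, 6, 3, 2, 11, 4, 7, 0, 10, 5, 8, 12, 13, 9]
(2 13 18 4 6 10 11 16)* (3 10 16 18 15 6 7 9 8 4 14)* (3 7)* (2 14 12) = (2 13 15 6 16 14 7 9 8 4 3 10 11 18 12) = [0, 1, 13, 10, 3, 5, 16, 9, 4, 8, 11, 18, 2, 15, 7, 6, 14, 17, 12]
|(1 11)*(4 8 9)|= 6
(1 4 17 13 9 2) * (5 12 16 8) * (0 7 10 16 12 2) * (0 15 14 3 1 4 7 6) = (0 6)(1 7 10 16 8 5 2 4 17 13 9 15 14 3) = [6, 7, 4, 1, 17, 2, 0, 10, 5, 15, 16, 11, 12, 9, 3, 14, 8, 13]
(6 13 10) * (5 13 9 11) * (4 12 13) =(4 12 13 10 6 9 11 5) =[0, 1, 2, 3, 12, 4, 9, 7, 8, 11, 6, 5, 13, 10]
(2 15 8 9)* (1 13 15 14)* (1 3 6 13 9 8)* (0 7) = (0 7)(1 9 2 14 3 6 13 15) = [7, 9, 14, 6, 4, 5, 13, 0, 8, 2, 10, 11, 12, 15, 3, 1]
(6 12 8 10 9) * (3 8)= (3 8 10 9 6 12)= [0, 1, 2, 8, 4, 5, 12, 7, 10, 6, 9, 11, 3]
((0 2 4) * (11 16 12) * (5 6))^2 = ((0 2 4)(5 6)(11 16 12))^2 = (0 4 2)(11 12 16)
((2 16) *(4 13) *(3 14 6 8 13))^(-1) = ((2 16)(3 14 6 8 13 4))^(-1) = (2 16)(3 4 13 8 6 14)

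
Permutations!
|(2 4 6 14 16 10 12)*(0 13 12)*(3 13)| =10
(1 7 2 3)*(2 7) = (7)(1 2 3) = [0, 2, 3, 1, 4, 5, 6, 7]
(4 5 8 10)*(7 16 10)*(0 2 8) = (0 2 8 7 16 10 4 5) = [2, 1, 8, 3, 5, 0, 6, 16, 7, 9, 4, 11, 12, 13, 14, 15, 10]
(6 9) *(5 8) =(5 8)(6 9) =[0, 1, 2, 3, 4, 8, 9, 7, 5, 6]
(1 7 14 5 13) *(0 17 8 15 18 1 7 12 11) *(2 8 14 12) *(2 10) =(0 17 14 5 13 7 12 11)(1 10 2 8 15 18) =[17, 10, 8, 3, 4, 13, 6, 12, 15, 9, 2, 0, 11, 7, 5, 18, 16, 14, 1]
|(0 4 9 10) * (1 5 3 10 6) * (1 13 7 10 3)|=|(0 4 9 6 13 7 10)(1 5)|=14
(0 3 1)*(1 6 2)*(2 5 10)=(0 3 6 5 10 2 1)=[3, 0, 1, 6, 4, 10, 5, 7, 8, 9, 2]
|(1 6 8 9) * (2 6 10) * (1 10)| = 5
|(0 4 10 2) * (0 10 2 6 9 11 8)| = |(0 4 2 10 6 9 11 8)| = 8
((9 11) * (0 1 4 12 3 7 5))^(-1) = ((0 1 4 12 3 7 5)(9 11))^(-1) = (0 5 7 3 12 4 1)(9 11)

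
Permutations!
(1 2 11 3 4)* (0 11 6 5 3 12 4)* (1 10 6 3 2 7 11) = (0 1 7 11 12 4 10 6 5 2 3) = [1, 7, 3, 0, 10, 2, 5, 11, 8, 9, 6, 12, 4]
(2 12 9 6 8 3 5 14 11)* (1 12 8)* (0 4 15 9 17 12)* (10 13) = (0 4 15 9 6 1)(2 8 3 5 14 11)(10 13)(12 17) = [4, 0, 8, 5, 15, 14, 1, 7, 3, 6, 13, 2, 17, 10, 11, 9, 16, 12]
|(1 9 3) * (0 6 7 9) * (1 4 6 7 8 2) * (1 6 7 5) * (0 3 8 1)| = 8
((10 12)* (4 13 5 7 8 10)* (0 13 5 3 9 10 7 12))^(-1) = (0 10 9 3 13)(4 12 5)(7 8)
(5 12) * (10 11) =(5 12)(10 11) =[0, 1, 2, 3, 4, 12, 6, 7, 8, 9, 11, 10, 5]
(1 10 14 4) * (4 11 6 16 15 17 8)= (1 10 14 11 6 16 15 17 8 4)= [0, 10, 2, 3, 1, 5, 16, 7, 4, 9, 14, 6, 12, 13, 11, 17, 15, 8]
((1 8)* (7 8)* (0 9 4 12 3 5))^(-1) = (0 5 3 12 4 9)(1 8 7)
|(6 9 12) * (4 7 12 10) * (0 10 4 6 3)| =|(0 10 6 9 4 7 12 3)| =8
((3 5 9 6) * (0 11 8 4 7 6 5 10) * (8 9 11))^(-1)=(0 10 3 6 7 4 8)(5 9 11)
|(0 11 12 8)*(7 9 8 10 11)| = |(0 7 9 8)(10 11 12)| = 12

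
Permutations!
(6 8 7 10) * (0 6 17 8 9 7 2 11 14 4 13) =[6, 1, 11, 3, 13, 5, 9, 10, 2, 7, 17, 14, 12, 0, 4, 15, 16, 8] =(0 6 9 7 10 17 8 2 11 14 4 13)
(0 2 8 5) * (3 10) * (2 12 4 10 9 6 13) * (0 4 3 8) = (0 12 3 9 6 13 2)(4 10 8 5) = [12, 1, 0, 9, 10, 4, 13, 7, 5, 6, 8, 11, 3, 2]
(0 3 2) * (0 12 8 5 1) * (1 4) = [3, 0, 12, 2, 1, 4, 6, 7, 5, 9, 10, 11, 8] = (0 3 2 12 8 5 4 1)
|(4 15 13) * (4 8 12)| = 5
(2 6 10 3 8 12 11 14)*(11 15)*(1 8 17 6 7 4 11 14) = (1 8 12 15 14 2 7 4 11)(3 17 6 10) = [0, 8, 7, 17, 11, 5, 10, 4, 12, 9, 3, 1, 15, 13, 2, 14, 16, 6]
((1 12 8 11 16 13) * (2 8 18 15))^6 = (1 11 15)(2 12 16)(8 18 13)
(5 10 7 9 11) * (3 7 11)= (3 7 9)(5 10 11)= [0, 1, 2, 7, 4, 10, 6, 9, 8, 3, 11, 5]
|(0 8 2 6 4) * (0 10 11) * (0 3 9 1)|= |(0 8 2 6 4 10 11 3 9 1)|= 10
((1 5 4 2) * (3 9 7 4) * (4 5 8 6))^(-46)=((1 8 6 4 2)(3 9 7 5))^(-46)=(1 2 4 6 8)(3 7)(5 9)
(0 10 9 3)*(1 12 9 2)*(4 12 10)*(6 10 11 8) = (0 4 12 9 3)(1 11 8 6 10 2) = [4, 11, 1, 0, 12, 5, 10, 7, 6, 3, 2, 8, 9]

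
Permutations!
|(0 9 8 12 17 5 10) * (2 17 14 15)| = |(0 9 8 12 14 15 2 17 5 10)| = 10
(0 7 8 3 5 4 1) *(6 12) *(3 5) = (0 7 8 5 4 1)(6 12) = [7, 0, 2, 3, 1, 4, 12, 8, 5, 9, 10, 11, 6]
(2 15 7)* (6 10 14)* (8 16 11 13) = (2 15 7)(6 10 14)(8 16 11 13) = [0, 1, 15, 3, 4, 5, 10, 2, 16, 9, 14, 13, 12, 8, 6, 7, 11]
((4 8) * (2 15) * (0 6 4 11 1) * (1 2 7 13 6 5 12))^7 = ((0 5 12 1)(2 15 7 13 6 4 8 11))^7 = (0 1 12 5)(2 11 8 4 6 13 7 15)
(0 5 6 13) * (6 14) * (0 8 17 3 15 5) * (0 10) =(0 10)(3 15 5 14 6 13 8 17) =[10, 1, 2, 15, 4, 14, 13, 7, 17, 9, 0, 11, 12, 8, 6, 5, 16, 3]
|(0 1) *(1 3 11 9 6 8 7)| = |(0 3 11 9 6 8 7 1)| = 8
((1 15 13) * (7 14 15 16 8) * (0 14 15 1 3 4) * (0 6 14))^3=((1 16 8 7 15 13 3 4 6 14))^3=(1 7 3 14 8 13 6 16 15 4)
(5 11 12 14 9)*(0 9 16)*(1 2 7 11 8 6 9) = (0 1 2 7 11 12 14 16)(5 8 6 9) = [1, 2, 7, 3, 4, 8, 9, 11, 6, 5, 10, 12, 14, 13, 16, 15, 0]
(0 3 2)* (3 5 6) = (0 5 6 3 2) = [5, 1, 0, 2, 4, 6, 3]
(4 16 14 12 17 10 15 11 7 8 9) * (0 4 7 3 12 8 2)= (0 4 16 14 8 9 7 2)(3 12 17 10 15 11)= [4, 1, 0, 12, 16, 5, 6, 2, 9, 7, 15, 3, 17, 13, 8, 11, 14, 10]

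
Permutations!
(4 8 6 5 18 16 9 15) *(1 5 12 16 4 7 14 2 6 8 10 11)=(1 5 18 4 10 11)(2 6 12 16 9 15 7 14)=[0, 5, 6, 3, 10, 18, 12, 14, 8, 15, 11, 1, 16, 13, 2, 7, 9, 17, 4]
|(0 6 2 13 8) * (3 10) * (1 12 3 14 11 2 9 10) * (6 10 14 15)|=|(0 10 15 6 9 14 11 2 13 8)(1 12 3)|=30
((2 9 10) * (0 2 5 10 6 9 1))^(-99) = (5 10)(6 9)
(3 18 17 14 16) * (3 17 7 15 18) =(7 15 18)(14 16 17) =[0, 1, 2, 3, 4, 5, 6, 15, 8, 9, 10, 11, 12, 13, 16, 18, 17, 14, 7]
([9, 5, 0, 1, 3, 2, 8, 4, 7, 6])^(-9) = (0 9 6 8 7 4 3 1 5 2)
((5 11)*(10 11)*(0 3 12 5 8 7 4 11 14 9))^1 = ((0 3 12 5 10 14 9)(4 11 8 7))^1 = (0 3 12 5 10 14 9)(4 11 8 7)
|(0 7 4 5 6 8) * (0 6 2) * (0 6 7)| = 6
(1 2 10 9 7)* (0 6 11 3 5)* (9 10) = (0 6 11 3 5)(1 2 9 7) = [6, 2, 9, 5, 4, 0, 11, 1, 8, 7, 10, 3]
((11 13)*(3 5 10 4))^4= ((3 5 10 4)(11 13))^4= (13)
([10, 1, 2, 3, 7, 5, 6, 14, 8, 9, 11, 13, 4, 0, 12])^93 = (0 10 11 13)(4 7 14 12)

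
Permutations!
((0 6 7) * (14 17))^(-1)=((0 6 7)(14 17))^(-1)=(0 7 6)(14 17)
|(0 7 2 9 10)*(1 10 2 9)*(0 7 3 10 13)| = |(0 3 10 7 9 2 1 13)| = 8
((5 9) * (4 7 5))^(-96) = (9)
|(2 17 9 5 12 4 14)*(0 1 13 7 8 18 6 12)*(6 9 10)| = |(0 1 13 7 8 18 9 5)(2 17 10 6 12 4 14)| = 56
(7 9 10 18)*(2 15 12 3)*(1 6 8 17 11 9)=(1 6 8 17 11 9 10 18 7)(2 15 12 3)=[0, 6, 15, 2, 4, 5, 8, 1, 17, 10, 18, 9, 3, 13, 14, 12, 16, 11, 7]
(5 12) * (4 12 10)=(4 12 5 10)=[0, 1, 2, 3, 12, 10, 6, 7, 8, 9, 4, 11, 5]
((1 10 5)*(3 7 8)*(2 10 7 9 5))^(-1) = ((1 7 8 3 9 5)(2 10))^(-1) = (1 5 9 3 8 7)(2 10)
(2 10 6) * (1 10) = (1 10 6 2) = [0, 10, 1, 3, 4, 5, 2, 7, 8, 9, 6]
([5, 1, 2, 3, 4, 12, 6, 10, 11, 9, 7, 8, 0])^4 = [5, 1, 2, 3, 4, 12, 6, 7, 8, 9, 10, 11, 0]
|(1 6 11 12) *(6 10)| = |(1 10 6 11 12)| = 5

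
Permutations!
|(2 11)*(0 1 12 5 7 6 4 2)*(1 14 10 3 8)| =|(0 14 10 3 8 1 12 5 7 6 4 2 11)| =13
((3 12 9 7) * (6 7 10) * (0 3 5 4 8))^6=((0 3 12 9 10 6 7 5 4 8))^6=(0 7 12 4 10)(3 5 9 8 6)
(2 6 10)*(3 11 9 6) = (2 3 11 9 6 10) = [0, 1, 3, 11, 4, 5, 10, 7, 8, 6, 2, 9]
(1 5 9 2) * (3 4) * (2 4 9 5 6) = (1 6 2)(3 9 4) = [0, 6, 1, 9, 3, 5, 2, 7, 8, 4]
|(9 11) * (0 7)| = 2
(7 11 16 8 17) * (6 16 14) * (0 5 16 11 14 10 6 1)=(0 5 16 8 17 7 14 1)(6 11 10)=[5, 0, 2, 3, 4, 16, 11, 14, 17, 9, 6, 10, 12, 13, 1, 15, 8, 7]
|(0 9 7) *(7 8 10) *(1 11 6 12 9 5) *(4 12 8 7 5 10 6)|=18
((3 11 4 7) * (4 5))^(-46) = (3 7 4 5 11) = ((3 11 5 4 7))^(-46)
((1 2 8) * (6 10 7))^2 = (1 8 2)(6 7 10)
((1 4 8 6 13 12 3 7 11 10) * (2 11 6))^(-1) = ((1 4 8 2 11 10)(3 7 6 13 12))^(-1) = (1 10 11 2 8 4)(3 12 13 6 7)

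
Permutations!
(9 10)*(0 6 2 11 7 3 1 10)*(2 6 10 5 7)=(0 10 9)(1 5 7 3)(2 11)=[10, 5, 11, 1, 4, 7, 6, 3, 8, 0, 9, 2]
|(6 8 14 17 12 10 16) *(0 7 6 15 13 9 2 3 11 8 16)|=|(0 7 6 16 15 13 9 2 3 11 8 14 17 12 10)|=15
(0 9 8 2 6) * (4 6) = (0 9 8 2 4 6) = [9, 1, 4, 3, 6, 5, 0, 7, 2, 8]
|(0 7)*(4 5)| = |(0 7)(4 5)| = 2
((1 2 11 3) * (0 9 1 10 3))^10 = (11)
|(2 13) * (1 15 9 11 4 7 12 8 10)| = 18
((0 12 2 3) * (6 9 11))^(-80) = (12)(6 9 11)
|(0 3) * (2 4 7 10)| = 4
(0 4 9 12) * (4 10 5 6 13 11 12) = (0 10 5 6 13 11 12)(4 9) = [10, 1, 2, 3, 9, 6, 13, 7, 8, 4, 5, 12, 0, 11]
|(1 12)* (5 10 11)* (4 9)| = |(1 12)(4 9)(5 10 11)| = 6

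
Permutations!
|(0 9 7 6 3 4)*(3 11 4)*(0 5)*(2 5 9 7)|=|(0 7 6 11 4 9 2 5)|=8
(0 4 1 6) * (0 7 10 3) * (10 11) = (0 4 1 6 7 11 10 3) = [4, 6, 2, 0, 1, 5, 7, 11, 8, 9, 3, 10]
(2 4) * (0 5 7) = [5, 1, 4, 3, 2, 7, 6, 0] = (0 5 7)(2 4)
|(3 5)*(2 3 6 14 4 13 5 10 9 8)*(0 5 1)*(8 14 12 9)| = |(0 5 6 12 9 14 4 13 1)(2 3 10 8)| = 36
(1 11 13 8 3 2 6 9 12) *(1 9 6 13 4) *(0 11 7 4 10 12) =(0 11 10 12 9)(1 7 4)(2 13 8 3) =[11, 7, 13, 2, 1, 5, 6, 4, 3, 0, 12, 10, 9, 8]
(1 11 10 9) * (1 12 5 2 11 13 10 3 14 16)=(1 13 10 9 12 5 2 11 3 14 16)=[0, 13, 11, 14, 4, 2, 6, 7, 8, 12, 9, 3, 5, 10, 16, 15, 1]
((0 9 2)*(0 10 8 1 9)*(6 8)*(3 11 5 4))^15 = (1 10)(2 8)(3 4 5 11)(6 9)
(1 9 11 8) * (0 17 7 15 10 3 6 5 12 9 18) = [17, 18, 2, 6, 4, 12, 5, 15, 1, 11, 3, 8, 9, 13, 14, 10, 16, 7, 0] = (0 17 7 15 10 3 6 5 12 9 11 8 1 18)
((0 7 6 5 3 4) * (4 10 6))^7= ((0 7 4)(3 10 6 5))^7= (0 7 4)(3 5 6 10)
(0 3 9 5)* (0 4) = (0 3 9 5 4) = [3, 1, 2, 9, 0, 4, 6, 7, 8, 5]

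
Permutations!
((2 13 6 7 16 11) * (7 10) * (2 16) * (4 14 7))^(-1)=(2 7 14 4 10 6 13)(11 16)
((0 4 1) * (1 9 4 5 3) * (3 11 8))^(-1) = (0 1 3 8 11 5)(4 9)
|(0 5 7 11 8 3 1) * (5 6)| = 8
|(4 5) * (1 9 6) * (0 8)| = 6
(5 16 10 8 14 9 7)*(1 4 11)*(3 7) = (1 4 11)(3 7 5 16 10 8 14 9) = [0, 4, 2, 7, 11, 16, 6, 5, 14, 3, 8, 1, 12, 13, 9, 15, 10]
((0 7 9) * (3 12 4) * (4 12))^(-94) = (12)(0 9 7)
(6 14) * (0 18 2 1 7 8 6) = (0 18 2 1 7 8 6 14) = [18, 7, 1, 3, 4, 5, 14, 8, 6, 9, 10, 11, 12, 13, 0, 15, 16, 17, 2]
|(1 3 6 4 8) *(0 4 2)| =7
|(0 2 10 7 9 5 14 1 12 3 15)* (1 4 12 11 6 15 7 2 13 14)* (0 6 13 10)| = |(0 10 2)(1 11 13 14 4 12 3 7 9 5)(6 15)| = 30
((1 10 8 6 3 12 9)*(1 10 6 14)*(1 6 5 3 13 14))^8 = (1 5 3 12 9 10 8)(6 14 13)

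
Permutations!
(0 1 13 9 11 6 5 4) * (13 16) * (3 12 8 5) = [1, 16, 2, 12, 0, 4, 3, 7, 5, 11, 10, 6, 8, 9, 14, 15, 13] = (0 1 16 13 9 11 6 3 12 8 5 4)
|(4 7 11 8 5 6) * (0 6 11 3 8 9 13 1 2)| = 12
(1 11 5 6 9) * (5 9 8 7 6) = (1 11 9)(6 8 7) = [0, 11, 2, 3, 4, 5, 8, 6, 7, 1, 10, 9]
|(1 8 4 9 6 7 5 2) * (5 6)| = |(1 8 4 9 5 2)(6 7)| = 6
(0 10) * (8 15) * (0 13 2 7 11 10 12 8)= (0 12 8 15)(2 7 11 10 13)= [12, 1, 7, 3, 4, 5, 6, 11, 15, 9, 13, 10, 8, 2, 14, 0]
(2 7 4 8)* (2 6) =[0, 1, 7, 3, 8, 5, 2, 4, 6] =(2 7 4 8 6)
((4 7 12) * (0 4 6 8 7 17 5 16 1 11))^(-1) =(0 11 1 16 5 17 4)(6 12 7 8)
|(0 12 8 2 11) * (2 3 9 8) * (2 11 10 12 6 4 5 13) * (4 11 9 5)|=24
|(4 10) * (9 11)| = 2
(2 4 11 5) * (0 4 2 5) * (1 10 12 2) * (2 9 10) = (0 4 11)(1 2)(9 10 12) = [4, 2, 1, 3, 11, 5, 6, 7, 8, 10, 12, 0, 9]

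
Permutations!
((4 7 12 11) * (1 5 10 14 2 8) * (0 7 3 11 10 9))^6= ((0 7 12 10 14 2 8 1 5 9)(3 11 4))^6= (0 8 12 5 14)(1 10 9 2 7)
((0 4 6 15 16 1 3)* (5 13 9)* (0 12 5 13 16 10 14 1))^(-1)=((0 4 6 15 10 14 1 3 12 5 16)(9 13))^(-1)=(0 16 5 12 3 1 14 10 15 6 4)(9 13)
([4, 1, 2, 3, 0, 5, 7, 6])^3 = (0 4)(6 7)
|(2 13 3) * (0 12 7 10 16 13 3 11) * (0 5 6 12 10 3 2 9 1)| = |(0 10 16 13 11 5 6 12 7 3 9 1)| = 12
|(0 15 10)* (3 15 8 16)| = |(0 8 16 3 15 10)| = 6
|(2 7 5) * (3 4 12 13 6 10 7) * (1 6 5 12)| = 10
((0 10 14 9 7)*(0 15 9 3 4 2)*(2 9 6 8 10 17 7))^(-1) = ((0 17 7 15 6 8 10 14 3 4 9 2))^(-1) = (0 2 9 4 3 14 10 8 6 15 7 17)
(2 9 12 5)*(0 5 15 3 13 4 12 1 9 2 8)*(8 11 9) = (0 5 11 9 1 8)(3 13 4 12 15) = [5, 8, 2, 13, 12, 11, 6, 7, 0, 1, 10, 9, 15, 4, 14, 3]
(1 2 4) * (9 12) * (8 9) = (1 2 4)(8 9 12) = [0, 2, 4, 3, 1, 5, 6, 7, 9, 12, 10, 11, 8]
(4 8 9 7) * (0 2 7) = (0 2 7 4 8 9) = [2, 1, 7, 3, 8, 5, 6, 4, 9, 0]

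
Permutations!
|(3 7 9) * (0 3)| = 4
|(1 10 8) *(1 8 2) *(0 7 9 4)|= 12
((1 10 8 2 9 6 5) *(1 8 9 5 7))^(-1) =((1 10 9 6 7)(2 5 8))^(-1) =(1 7 6 9 10)(2 8 5)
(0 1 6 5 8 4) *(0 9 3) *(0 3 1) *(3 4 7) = (1 6 5 8 7 3 4 9) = [0, 6, 2, 4, 9, 8, 5, 3, 7, 1]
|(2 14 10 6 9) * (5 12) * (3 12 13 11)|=5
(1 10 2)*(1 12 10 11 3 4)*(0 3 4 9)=(0 3 9)(1 11 4)(2 12 10)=[3, 11, 12, 9, 1, 5, 6, 7, 8, 0, 2, 4, 10]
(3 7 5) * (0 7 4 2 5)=(0 7)(2 5 3 4)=[7, 1, 5, 4, 2, 3, 6, 0]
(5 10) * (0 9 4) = (0 9 4)(5 10) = [9, 1, 2, 3, 0, 10, 6, 7, 8, 4, 5]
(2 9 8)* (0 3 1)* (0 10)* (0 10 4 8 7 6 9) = (10)(0 3 1 4 8 2)(6 9 7) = [3, 4, 0, 1, 8, 5, 9, 6, 2, 7, 10]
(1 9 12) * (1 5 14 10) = (1 9 12 5 14 10) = [0, 9, 2, 3, 4, 14, 6, 7, 8, 12, 1, 11, 5, 13, 10]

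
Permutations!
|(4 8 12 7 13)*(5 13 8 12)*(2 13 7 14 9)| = 6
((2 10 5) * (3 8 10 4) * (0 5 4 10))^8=((0 5 2 10 4 3 8))^8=(0 5 2 10 4 3 8)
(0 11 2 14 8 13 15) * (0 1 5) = (0 11 2 14 8 13 15 1 5) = [11, 5, 14, 3, 4, 0, 6, 7, 13, 9, 10, 2, 12, 15, 8, 1]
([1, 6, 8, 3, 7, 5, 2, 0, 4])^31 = [2, 8, 7, 3, 1, 5, 4, 6, 0]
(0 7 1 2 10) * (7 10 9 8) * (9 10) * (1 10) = (0 9 8 7 10)(1 2) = [9, 2, 1, 3, 4, 5, 6, 10, 7, 8, 0]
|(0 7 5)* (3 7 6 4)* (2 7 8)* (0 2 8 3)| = 3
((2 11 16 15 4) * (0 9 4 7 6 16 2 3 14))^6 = (0 9 4 3 14)(6 15)(7 16)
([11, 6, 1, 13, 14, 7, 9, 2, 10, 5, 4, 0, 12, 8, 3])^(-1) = [11, 2, 7, 14, 10, 9, 1, 5, 13, 6, 8, 0, 12, 3, 4]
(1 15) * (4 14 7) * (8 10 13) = (1 15)(4 14 7)(8 10 13) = [0, 15, 2, 3, 14, 5, 6, 4, 10, 9, 13, 11, 12, 8, 7, 1]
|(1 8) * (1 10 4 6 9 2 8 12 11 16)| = 12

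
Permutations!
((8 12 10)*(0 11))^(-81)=(12)(0 11)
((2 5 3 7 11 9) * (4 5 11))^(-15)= (11)(3 7 4 5)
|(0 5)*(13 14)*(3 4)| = |(0 5)(3 4)(13 14)| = 2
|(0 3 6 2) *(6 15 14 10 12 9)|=9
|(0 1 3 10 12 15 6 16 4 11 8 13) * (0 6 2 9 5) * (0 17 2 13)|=12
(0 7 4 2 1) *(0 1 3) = (0 7 4 2 3) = [7, 1, 3, 0, 2, 5, 6, 4]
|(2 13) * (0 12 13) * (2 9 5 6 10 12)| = 6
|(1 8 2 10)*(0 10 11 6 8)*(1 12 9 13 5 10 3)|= 60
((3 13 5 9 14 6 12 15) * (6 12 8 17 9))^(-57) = (3 6 9 15 5 17 12 13 8 14) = ((3 13 5 6 8 17 9 14 12 15))^(-57)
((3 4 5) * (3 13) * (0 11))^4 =(13)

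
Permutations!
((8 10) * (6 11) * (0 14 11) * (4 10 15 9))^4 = (4 9 15 8 10)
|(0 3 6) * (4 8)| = |(0 3 6)(4 8)| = 6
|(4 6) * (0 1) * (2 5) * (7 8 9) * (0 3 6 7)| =8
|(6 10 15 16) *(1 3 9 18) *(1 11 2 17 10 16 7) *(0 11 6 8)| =|(0 11 2 17 10 15 7 1 3 9 18 6 16 8)| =14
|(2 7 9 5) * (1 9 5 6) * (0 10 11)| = 3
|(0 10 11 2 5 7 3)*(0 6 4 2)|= 6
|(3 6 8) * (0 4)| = 6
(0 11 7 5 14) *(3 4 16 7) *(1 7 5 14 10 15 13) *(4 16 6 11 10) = (0 10 15 13 1 7 14)(3 16 5 4 6 11) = [10, 7, 2, 16, 6, 4, 11, 14, 8, 9, 15, 3, 12, 1, 0, 13, 5]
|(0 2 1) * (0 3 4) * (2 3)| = 6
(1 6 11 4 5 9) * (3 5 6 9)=(1 9)(3 5)(4 6 11)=[0, 9, 2, 5, 6, 3, 11, 7, 8, 1, 10, 4]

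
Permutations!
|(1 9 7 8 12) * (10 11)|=10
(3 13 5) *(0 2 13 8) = (0 2 13 5 3 8) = [2, 1, 13, 8, 4, 3, 6, 7, 0, 9, 10, 11, 12, 5]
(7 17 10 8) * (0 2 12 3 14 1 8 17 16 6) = (0 2 12 3 14 1 8 7 16 6)(10 17) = [2, 8, 12, 14, 4, 5, 0, 16, 7, 9, 17, 11, 3, 13, 1, 15, 6, 10]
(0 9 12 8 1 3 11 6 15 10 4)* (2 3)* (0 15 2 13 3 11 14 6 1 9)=(1 13 3 14 6 2 11)(4 15 10)(8 9 12)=[0, 13, 11, 14, 15, 5, 2, 7, 9, 12, 4, 1, 8, 3, 6, 10]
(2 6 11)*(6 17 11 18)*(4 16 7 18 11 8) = (2 17 8 4 16 7 18 6 11) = [0, 1, 17, 3, 16, 5, 11, 18, 4, 9, 10, 2, 12, 13, 14, 15, 7, 8, 6]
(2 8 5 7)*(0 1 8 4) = (0 1 8 5 7 2 4) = [1, 8, 4, 3, 0, 7, 6, 2, 5]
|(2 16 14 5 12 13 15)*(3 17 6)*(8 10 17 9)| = |(2 16 14 5 12 13 15)(3 9 8 10 17 6)| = 42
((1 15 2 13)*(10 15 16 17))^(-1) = (1 13 2 15 10 17 16)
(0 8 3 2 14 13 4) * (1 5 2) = [8, 5, 14, 1, 0, 2, 6, 7, 3, 9, 10, 11, 12, 4, 13] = (0 8 3 1 5 2 14 13 4)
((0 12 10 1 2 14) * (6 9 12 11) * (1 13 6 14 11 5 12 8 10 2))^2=(0 12 11)(2 14 5)(6 8 13 9 10)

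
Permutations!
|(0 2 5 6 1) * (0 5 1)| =5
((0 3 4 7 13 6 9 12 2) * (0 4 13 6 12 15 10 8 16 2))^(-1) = ((0 3 13 12)(2 4 7 6 9 15 10 8 16))^(-1) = (0 12 13 3)(2 16 8 10 15 9 6 7 4)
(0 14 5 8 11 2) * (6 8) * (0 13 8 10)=(0 14 5 6 10)(2 13 8 11)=[14, 1, 13, 3, 4, 6, 10, 7, 11, 9, 0, 2, 12, 8, 5]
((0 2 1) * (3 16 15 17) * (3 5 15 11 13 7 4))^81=(17)(3 13)(4 11)(7 16)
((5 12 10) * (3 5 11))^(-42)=(3 10 5 11 12)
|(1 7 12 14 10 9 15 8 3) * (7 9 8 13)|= |(1 9 15 13 7 12 14 10 8 3)|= 10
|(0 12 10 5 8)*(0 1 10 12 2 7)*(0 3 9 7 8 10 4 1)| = |(12)(0 2 8)(1 4)(3 9 7)(5 10)| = 6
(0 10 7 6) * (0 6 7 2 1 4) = (0 10 2 1 4) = [10, 4, 1, 3, 0, 5, 6, 7, 8, 9, 2]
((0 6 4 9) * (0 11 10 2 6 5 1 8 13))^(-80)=(13)(2 11 4)(6 10 9)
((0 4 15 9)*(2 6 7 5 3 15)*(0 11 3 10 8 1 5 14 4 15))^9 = ((0 15 9 11 3)(1 5 10 8)(2 6 7 14 4))^9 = (0 3 11 9 15)(1 5 10 8)(2 4 14 7 6)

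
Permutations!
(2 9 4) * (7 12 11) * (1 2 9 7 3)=[0, 2, 7, 1, 9, 5, 6, 12, 8, 4, 10, 3, 11]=(1 2 7 12 11 3)(4 9)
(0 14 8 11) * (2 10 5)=[14, 1, 10, 3, 4, 2, 6, 7, 11, 9, 5, 0, 12, 13, 8]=(0 14 8 11)(2 10 5)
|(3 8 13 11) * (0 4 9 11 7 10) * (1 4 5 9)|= 18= |(0 5 9 11 3 8 13 7 10)(1 4)|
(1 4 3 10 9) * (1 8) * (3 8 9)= (1 4 8)(3 10)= [0, 4, 2, 10, 8, 5, 6, 7, 1, 9, 3]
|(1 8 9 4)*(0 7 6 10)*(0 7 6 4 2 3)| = |(0 6 10 7 4 1 8 9 2 3)| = 10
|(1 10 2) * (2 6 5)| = 5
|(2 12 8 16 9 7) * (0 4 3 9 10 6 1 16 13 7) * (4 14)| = 20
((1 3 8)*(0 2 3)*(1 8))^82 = ((8)(0 2 3 1))^82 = (8)(0 3)(1 2)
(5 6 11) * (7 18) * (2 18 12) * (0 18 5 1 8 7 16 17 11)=[18, 8, 5, 3, 4, 6, 0, 12, 7, 9, 10, 1, 2, 13, 14, 15, 17, 11, 16]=(0 18 16 17 11 1 8 7 12 2 5 6)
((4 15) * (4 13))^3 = (15)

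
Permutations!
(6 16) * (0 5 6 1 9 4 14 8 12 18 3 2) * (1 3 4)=[5, 9, 0, 2, 14, 6, 16, 7, 12, 1, 10, 11, 18, 13, 8, 15, 3, 17, 4]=(0 5 6 16 3 2)(1 9)(4 14 8 12 18)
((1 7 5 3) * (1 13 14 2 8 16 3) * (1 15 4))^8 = (1 15 7 4 5)(2 16 13)(3 14 8)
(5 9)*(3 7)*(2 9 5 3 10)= (2 9 3 7 10)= [0, 1, 9, 7, 4, 5, 6, 10, 8, 3, 2]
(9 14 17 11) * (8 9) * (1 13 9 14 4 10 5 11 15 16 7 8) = (1 13 9 4 10 5 11)(7 8 14 17 15 16) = [0, 13, 2, 3, 10, 11, 6, 8, 14, 4, 5, 1, 12, 9, 17, 16, 7, 15]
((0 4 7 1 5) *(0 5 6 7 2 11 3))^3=(0 11 4 3 2)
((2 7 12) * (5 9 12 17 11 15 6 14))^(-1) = ((2 7 17 11 15 6 14 5 9 12))^(-1) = (2 12 9 5 14 6 15 11 17 7)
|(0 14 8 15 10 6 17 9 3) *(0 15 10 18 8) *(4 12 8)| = 10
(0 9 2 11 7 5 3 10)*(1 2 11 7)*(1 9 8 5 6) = [8, 2, 7, 10, 4, 3, 1, 6, 5, 11, 0, 9] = (0 8 5 3 10)(1 2 7 6)(9 11)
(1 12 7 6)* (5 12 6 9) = [0, 6, 2, 3, 4, 12, 1, 9, 8, 5, 10, 11, 7] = (1 6)(5 12 7 9)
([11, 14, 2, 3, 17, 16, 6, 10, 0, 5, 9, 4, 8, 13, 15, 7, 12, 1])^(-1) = [8, 17, 2, 3, 11, 9, 6, 15, 12, 10, 7, 0, 16, 13, 1, 14, 5, 4]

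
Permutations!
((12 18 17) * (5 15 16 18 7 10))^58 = (5 16 17 7)(10 15 18 12)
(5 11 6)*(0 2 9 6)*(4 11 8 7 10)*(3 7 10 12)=(0 2 9 6 5 8 10 4 11)(3 7 12)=[2, 1, 9, 7, 11, 8, 5, 12, 10, 6, 4, 0, 3]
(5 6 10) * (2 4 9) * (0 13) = (0 13)(2 4 9)(5 6 10) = [13, 1, 4, 3, 9, 6, 10, 7, 8, 2, 5, 11, 12, 0]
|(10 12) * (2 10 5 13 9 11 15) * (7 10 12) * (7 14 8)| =28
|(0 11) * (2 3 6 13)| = |(0 11)(2 3 6 13)| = 4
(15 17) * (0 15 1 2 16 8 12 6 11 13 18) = [15, 2, 16, 3, 4, 5, 11, 7, 12, 9, 10, 13, 6, 18, 14, 17, 8, 1, 0] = (0 15 17 1 2 16 8 12 6 11 13 18)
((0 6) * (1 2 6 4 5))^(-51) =(0 1)(2 4)(5 6)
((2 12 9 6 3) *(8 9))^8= (2 8 6)(3 12 9)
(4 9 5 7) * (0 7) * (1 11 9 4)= (0 7 1 11 9 5)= [7, 11, 2, 3, 4, 0, 6, 1, 8, 5, 10, 9]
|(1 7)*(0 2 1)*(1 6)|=5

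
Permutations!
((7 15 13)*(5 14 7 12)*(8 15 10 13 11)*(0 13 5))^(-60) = (15)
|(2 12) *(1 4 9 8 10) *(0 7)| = |(0 7)(1 4 9 8 10)(2 12)| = 10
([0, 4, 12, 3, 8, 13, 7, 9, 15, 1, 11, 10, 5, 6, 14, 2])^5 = [0, 12, 7, 3, 5, 1, 8, 15, 13, 2, 11, 10, 9, 4, 14, 6]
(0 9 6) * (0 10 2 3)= (0 9 6 10 2 3)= [9, 1, 3, 0, 4, 5, 10, 7, 8, 6, 2]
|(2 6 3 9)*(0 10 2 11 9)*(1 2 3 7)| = |(0 10 3)(1 2 6 7)(9 11)| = 12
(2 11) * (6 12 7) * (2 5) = (2 11 5)(6 12 7) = [0, 1, 11, 3, 4, 2, 12, 6, 8, 9, 10, 5, 7]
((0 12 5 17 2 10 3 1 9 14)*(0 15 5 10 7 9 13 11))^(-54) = ((0 12 10 3 1 13 11)(2 7 9 14 15 5 17))^(-54) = (0 10 1 11 12 3 13)(2 9 15 17 7 14 5)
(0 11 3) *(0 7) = (0 11 3 7) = [11, 1, 2, 7, 4, 5, 6, 0, 8, 9, 10, 3]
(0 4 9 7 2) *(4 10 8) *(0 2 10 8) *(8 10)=[10, 1, 2, 3, 9, 5, 6, 8, 4, 7, 0]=(0 10)(4 9 7 8)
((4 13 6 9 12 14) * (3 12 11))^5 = ((3 12 14 4 13 6 9 11))^5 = (3 6 14 11 13 12 9 4)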